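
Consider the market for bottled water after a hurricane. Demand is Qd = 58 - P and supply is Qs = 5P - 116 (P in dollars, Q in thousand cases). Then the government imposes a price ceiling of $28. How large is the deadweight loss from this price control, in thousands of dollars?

15

Setting quantity demanded equal to quantity supplied, 58 - P = 5P - 116, gives P* = 29 and Q* = 29.
Since 28 < 29, the ceiling is binding.
At P = 28: Qd = 58 - 28 = 30 and Qs = 5·28 - 116 = 24.
Quantity traded falls to 24. At Q = 24 the demand price is 58 - 24 = 34 and the supply price is (116 + 24)/5 = 28.
Deadweight loss = ½ · (34 - 28) · (29 - 24) = ½ · 6 · 5 = 15.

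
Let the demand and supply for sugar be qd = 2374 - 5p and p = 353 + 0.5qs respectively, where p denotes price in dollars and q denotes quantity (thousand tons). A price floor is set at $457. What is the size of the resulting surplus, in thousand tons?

Rearranging supply gives qs = 2p - 706. In a free market, 2374 - 5p = 2p - 706 gives the equilibrium p* = 440, q* = 174.
Because the floor (457) lies above the market-clearing price, it is binding.
At p = 457: qd = 2374 - 5·457 = 89 and qs = 2·457 - 706 = 208.
Surplus = qs - qd = 208 - 89 = 119.

119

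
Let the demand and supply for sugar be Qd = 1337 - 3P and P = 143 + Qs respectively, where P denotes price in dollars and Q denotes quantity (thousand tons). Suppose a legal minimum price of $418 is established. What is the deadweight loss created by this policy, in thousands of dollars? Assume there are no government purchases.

Rearranging supply gives Qs = P - 143. Equilibrium: 1337 - 3P = P - 143, so 1480 = 4P and P* = 370, Q* = 227.
Since 418 > 370, the floor is binding.
At P = 418: Qd = 1337 - 3·418 = 83 and Qs = 418 - 143 = 275.
Quantity traded falls to 83. At Q = 83 the demand price is (1337 - 83)/3 = 418 and the supply price is 143 + 83 = 226.
Deadweight loss = ½ · (418 - 226) · (227 - 83) = ½ · 192 · 144 = 13824.

13824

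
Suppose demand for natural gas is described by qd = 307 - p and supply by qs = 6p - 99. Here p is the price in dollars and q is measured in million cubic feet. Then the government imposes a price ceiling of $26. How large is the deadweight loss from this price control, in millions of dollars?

Without the control the market clears where 307 - p = 6p - 99, i.e. p* = 58 and q* = 249.
Because the ceiling (26) lies below the market-clearing price, it is binding.
At p = 26: qd = 307 - 26 = 281 and qs = 6·26 - 99 = 57.
Quantity traded falls to 57. At q = 57 the demand price is 307 - 57 = 250 and the supply price is (99 + 57)/6 = 26.
Deadweight loss = ½ · (250 - 26) · (249 - 57) = ½ · 224 · 192 = 21504.

21504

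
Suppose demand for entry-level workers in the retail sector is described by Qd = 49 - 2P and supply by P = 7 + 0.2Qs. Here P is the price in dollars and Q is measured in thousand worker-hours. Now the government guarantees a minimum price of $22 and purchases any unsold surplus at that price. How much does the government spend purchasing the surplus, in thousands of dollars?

1540

Rearranging supply gives Qs = 5P - 35. Equilibrium: 49 - 2P = 5P - 35, so 84 = 7P and P* = 12, Q* = 25.
Since 22 > 12, the floor is binding.
At P = 22: Qd = 49 - 2·22 = 5 and Qs = 5·22 - 35 = 75.
Surplus = Qs - Qd = 70.
Government expenditure = surplus × support price = 70 × 22 = 1540.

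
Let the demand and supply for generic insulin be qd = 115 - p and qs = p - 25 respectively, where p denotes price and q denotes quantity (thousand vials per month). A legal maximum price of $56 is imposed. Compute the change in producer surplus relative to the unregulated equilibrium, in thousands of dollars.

Equilibrium: 115 - p = p - 25, so 140 = 2p and p* = 70, q* = 45.
Because the ceiling (56) lies below the market-clearing price, it is binding.
At p = 56: qd = 115 - 56 = 59 and qs = 56 - 25 = 31.
Producer surplus without the control is ½ · (70 - 25) · 45 = 1012.5.
With the ceiling, producers sell 31 units at 56, so PS = ½ · (56 - 25) · 31 = 480.5.
Change in producer surplus = 480.5 - 1012.5 = -532.

-532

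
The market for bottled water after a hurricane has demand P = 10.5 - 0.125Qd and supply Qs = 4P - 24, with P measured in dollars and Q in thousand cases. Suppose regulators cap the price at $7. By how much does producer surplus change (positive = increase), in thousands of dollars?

Rearranging demand gives Qd = 84 - 8P. In a free market, 84 - 8P = 4P - 24 gives the equilibrium P* = 9, Q* = 12.
The ceiling of 7 is below the equilibrium price 9, so it binds.
At P = 7: Qd = 84 - 8·7 = 28 and Qs = 4·7 - 24 = 4.
Producer surplus without the control is ½ · (9 - 6) · 12 = 18.
With the ceiling, producers sell 4 units at 7, so PS = ½ · (7 - 6) · 4 = 2.
Change in producer surplus = 2 - 18 = -16.

-16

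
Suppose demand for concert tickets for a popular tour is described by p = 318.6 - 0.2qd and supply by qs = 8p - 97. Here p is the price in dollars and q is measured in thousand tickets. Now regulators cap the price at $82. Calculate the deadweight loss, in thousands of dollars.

Rearranging demand gives qd = 1593 - 5p. Equilibrium: 1593 - 5p = 8p - 97, so 1690 = 13p and p* = 130, q* = 943.
The ceiling of 82 is below the equilibrium price 130, so it binds.
At p = 82: qd = 1593 - 5·82 = 1183 and qs = 8·82 - 97 = 559.
Quantity traded falls to 559. At q = 559 the demand price is (1593 - 559)/5 = 206.8 and the supply price is (97 + 559)/8 = 82.
Deadweight loss = ½ · (206.8 - 82) · (943 - 559) = ½ · 124.8 · 384 = 23961.6.

23961.6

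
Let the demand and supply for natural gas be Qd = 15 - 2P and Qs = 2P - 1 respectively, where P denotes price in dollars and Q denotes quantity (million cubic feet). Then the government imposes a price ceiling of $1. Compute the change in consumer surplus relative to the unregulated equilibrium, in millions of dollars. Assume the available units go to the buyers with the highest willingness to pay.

Setting quantity demanded equal to quantity supplied, 15 - 2P = 2P - 1, gives P* = 4 and Q* = 7.
Since 1 < 4, the ceiling is binding.
At P = 1: Qd = 15 - 2·1 = 13 and Qs = 2·1 - 1 = 1.
Consumer surplus without the control is ½ · (7.5 - 4) · 7 = 12.25.
With the ceiling, 1 units are sold at 1 (assume they go to the highest-value buyers). The demand price at Q = 1 is 7, so CS = ½ · [(7.5 - 1) + (7 - 1)] · 1 = 6.25.
Change in consumer surplus = 6.25 - 12.25 = -6.

-6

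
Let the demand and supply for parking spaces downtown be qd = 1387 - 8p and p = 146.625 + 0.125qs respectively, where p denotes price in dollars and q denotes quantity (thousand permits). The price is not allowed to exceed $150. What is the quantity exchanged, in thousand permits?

27

Rearranging supply gives qs = 8p - 1173. Equilibrium: 1387 - 8p = 8p - 1173, so 2560 = 16p and p* = 160, q* = 107.
The ceiling of 150 is below the equilibrium price 160, so it binds.
At p = 150: qd = 1387 - 8·150 = 187 and qs = 8·150 - 1173 = 27.
The quantity actually transacted is the short side, supply: 27.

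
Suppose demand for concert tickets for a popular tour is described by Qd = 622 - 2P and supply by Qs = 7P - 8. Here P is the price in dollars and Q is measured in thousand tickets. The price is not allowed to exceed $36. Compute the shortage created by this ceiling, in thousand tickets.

306

In a free market, 622 - 2P = 7P - 8 gives the equilibrium P* = 70, Q* = 482.
The ceiling of 36 is below the equilibrium price 70, so it binds.
At P = 36: Qd = 622 - 2·36 = 550 and Qs = 7·36 - 8 = 244.
Shortage = Qd - Qs = 550 - 244 = 306.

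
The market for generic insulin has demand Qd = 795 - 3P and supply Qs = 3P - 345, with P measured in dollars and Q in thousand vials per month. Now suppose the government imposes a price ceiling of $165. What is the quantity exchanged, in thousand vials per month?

150

Equilibrium: 795 - 3P = 3P - 345, so 1140 = 6P and P* = 190, Q* = 225.
Because the ceiling (165) lies below the market-clearing price, it is binding.
At P = 165: Qd = 795 - 3·165 = 300 and Qs = 3·165 - 345 = 150.
The quantity actually transacted is the short side, supply: 150.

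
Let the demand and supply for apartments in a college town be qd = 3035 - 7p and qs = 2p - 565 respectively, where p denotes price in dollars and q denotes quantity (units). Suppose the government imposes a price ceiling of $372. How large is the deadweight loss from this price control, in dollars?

1008

In a free market, 3035 - 7p = 2p - 565 gives the equilibrium p* = 400, q* = 235.
Since 372 < 400, the ceiling is binding.
At p = 372: qd = 3035 - 7·372 = 431 and qs = 2·372 - 565 = 179.
Quantity traded falls to 179. At q = 179 the demand price is (3035 - 179)/7 = 408 and the supply price is (565 + 179)/2 = 372.
Deadweight loss = ½ · (408 - 372) · (235 - 179) = ½ · 36 · 56 = 1008.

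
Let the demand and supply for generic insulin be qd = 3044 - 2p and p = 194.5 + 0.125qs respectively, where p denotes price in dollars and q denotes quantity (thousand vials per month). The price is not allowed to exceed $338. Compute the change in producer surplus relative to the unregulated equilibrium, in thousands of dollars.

Rearranging supply gives qs = 8p - 1556. In a free market, 3044 - 2p = 8p - 1556 gives the equilibrium p* = 460, q* = 2124.
Since 338 < 460, the ceiling is binding.
At p = 338: qd = 3044 - 2·338 = 2368 and qs = 8·338 - 1556 = 1148.
Producer surplus without the control is ½ · (460 - 194.5) · 2124 = 281961.
With the ceiling, producers sell 1148 units at 338, so PS = ½ · (338 - 194.5) · 1148 = 82369.
Change in producer surplus = 82369 - 281961 = -199592.

-199592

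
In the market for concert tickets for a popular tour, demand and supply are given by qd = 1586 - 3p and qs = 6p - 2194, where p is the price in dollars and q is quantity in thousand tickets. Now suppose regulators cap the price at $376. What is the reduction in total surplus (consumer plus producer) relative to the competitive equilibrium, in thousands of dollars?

17424

Equilibrium: 1586 - 3p = 6p - 2194, so 3780 = 9p and p* = 420, q* = 326.
Since 376 < 420, the ceiling is binding.
At p = 376: qd = 1586 - 3·376 = 458 and qs = 6·376 - 2194 = 62.
Quantity traded falls to 62. At q = 62 the demand price is (1586 - 62)/3 = 508 and the supply price is (2194 + 62)/6 = 376.
Deadweight loss = ½ · (508 - 376) · (326 - 62) = ½ · 132 · 264 = 17424.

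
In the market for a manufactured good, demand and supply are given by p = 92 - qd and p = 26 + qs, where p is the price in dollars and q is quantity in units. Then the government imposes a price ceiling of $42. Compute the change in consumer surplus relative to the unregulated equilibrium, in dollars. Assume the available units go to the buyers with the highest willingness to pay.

Rearranging demand gives qd = 92 - p; rearranging supply gives qs = p - 26. Without the control the market clears where 92 - p = p - 26, i.e. p* = 59 and q* = 33.
Since 42 < 59, the ceiling is binding.
At p = 42: qd = 92 - 42 = 50 and qs = 42 - 26 = 16.
Consumer surplus without the control is ½ · (92 - 59) · 33 = 544.5.
With the ceiling, 16 units are sold at 42 (assume they go to the highest-value buyers). The demand price at q = 16 is 76, so CS = ½ · [(92 - 42) + (76 - 42)] · 16 = 672.
Change in consumer surplus = 672 - 544.5 = 127.5.

127.5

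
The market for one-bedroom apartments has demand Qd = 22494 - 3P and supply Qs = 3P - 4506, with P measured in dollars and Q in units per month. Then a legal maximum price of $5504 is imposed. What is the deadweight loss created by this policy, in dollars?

0

Setting quantity demanded equal to quantity supplied, 22494 - 3P = 3P - 4506, gives P* = 4500 and Q* = 8994.
Since 5504 is above P* = 4500, the ceiling does not bind and the free-market outcome prevails.
Since the control does not bind, no trades are prevented and deadweight loss is zero.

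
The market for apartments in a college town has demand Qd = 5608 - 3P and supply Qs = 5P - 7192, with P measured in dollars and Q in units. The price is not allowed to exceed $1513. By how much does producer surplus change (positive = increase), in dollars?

-51373.5

Equilibrium: 5608 - 3P = 5P - 7192, so 12800 = 8P and P* = 1600, Q* = 808.
The ceiling of 1513 is below the equilibrium price 1600, so it binds.
At P = 1513: Qd = 5608 - 3·1513 = 1069 and Qs = 5·1513 - 7192 = 373.
Producer surplus without the control is ½ · (1600 - 1438.4) · 808 = 65286.4.
With the ceiling, producers sell 373 units at 1513, so PS = ½ · (1513 - 1438.4) · 373 = 13912.9.
Change in producer surplus = 13912.9 - 65286.4 = -51373.5.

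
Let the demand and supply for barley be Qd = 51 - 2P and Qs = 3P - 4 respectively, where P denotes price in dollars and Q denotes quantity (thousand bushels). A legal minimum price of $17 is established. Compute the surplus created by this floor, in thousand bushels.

30

Without the control the market clears where 51 - 2P = 3P - 4, i.e. P* = 11 and Q* = 29.
Since 17 > 11, the floor is binding.
At P = 17: Qd = 51 - 2·17 = 17 and Qs = 3·17 - 4 = 47.
Surplus = Qs - Qd = 47 - 17 = 30.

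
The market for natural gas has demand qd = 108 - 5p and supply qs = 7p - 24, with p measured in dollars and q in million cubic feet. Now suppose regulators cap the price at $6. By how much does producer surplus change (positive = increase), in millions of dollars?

Equilibrium: 108 - 5p = 7p - 24, so 132 = 12p and p* = 11, q* = 53.
Since 6 < 11, the ceiling is binding.
At p = 6: qd = 108 - 5·6 = 78 and qs = 7·6 - 24 = 18.
Producer surplus without the control is ½ · (11 - 24/7) · 53 = 2809/14.
With the ceiling, producers sell 18 units at 6, so PS = ½ · (6 - 24/7) · 18 = 162/7.
Change in producer surplus = 162/7 - 2809/14 = -177.5.

-177.5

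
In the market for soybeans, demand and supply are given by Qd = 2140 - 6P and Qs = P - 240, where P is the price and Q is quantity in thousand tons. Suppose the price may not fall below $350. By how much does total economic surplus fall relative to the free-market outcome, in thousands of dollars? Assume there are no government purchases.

Setting quantity demanded equal to quantity supplied, 2140 - 6P = P - 240, gives P* = 340 and Q* = 100.
Since 350 > 340, the floor is binding.
At P = 350: Qd = 2140 - 6·350 = 40 and Qs = 350 - 240 = 110.
Quantity traded falls to 40. At Q = 40 the demand price is (2140 - 40)/6 = 350 and the supply price is 240 + 40 = 280.
Deadweight loss = ½ · (350 - 280) · (100 - 40) = ½ · 70 · 60 = 2100.

2100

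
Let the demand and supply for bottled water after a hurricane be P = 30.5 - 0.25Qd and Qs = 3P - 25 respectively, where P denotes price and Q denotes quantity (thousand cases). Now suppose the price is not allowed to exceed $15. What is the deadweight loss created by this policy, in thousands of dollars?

Rearranging demand gives Qd = 122 - 4P. Equilibrium: 122 - 4P = 3P - 25, so 147 = 7P and P* = 21, Q* = 38.
The ceiling of 15 is below the equilibrium price 21, so it binds.
At P = 15: Qd = 122 - 4·15 = 62 and Qs = 3·15 - 25 = 20.
Quantity traded falls to 20. At Q = 20 the demand price is (122 - 20)/4 = 25.5 and the supply price is (25 + 20)/3 = 15.
Deadweight loss = ½ · (25.5 - 15) · (38 - 20) = ½ · 10.5 · 18 = 94.5.

94.5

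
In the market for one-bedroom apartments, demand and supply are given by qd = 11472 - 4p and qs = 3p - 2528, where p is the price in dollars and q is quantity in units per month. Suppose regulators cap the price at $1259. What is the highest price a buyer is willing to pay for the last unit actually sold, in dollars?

Equilibrium: 11472 - 4p = 3p - 2528, so 14000 = 7p and p* = 2000, q* = 3472.
The ceiling of 1259 is below the equilibrium price 2000, so it binds.
At p = 1259: qd = 11472 - 4·1259 = 6436 and qs = 3·1259 - 2528 = 1249.
Only 1249 units reach the market. On the demand curve, the marginal buyer's willingness to pay at q = 1249 is (11472 - 1249)/4 = 2555.75.

2555.75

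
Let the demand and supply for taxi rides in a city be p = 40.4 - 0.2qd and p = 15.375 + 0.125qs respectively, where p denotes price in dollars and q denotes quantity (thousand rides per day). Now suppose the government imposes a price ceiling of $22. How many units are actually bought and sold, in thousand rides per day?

53

Rearranging demand gives qd = 202 - 5p; rearranging supply gives qs = 8p - 123. Equilibrium: 202 - 5p = 8p - 123, so 325 = 13p and p* = 25, q* = 77.
Since 22 < 25, the ceiling is binding.
At p = 22: qd = 202 - 5·22 = 92 and qs = 8·22 - 123 = 53.
The quantity actually transacted is the short side, supply: 53.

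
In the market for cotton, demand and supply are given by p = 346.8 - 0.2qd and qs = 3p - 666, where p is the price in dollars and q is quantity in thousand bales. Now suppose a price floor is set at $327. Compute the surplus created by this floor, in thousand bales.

216

Rearranging demand gives qd = 1734 - 5p. In a free market, 1734 - 5p = 3p - 666 gives the equilibrium p* = 300, q* = 234.
The floor of 327 is above the equilibrium price 300, so it binds.
At p = 327: qd = 1734 - 5·327 = 99 and qs = 3·327 - 666 = 315.
Surplus = qs - qd = 315 - 99 = 216.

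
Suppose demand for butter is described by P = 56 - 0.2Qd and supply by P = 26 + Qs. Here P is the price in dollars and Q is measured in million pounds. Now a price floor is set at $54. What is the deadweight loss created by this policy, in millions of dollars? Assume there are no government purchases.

Rearranging demand gives Qd = 280 - 5P; rearranging supply gives Qs = P - 26. Without the control the market clears where 280 - 5P = P - 26, i.e. P* = 51 and Q* = 25.
Since 54 > 51, the floor is binding.
At P = 54: Qd = 280 - 5·54 = 10 and Qs = 54 - 26 = 28.
Quantity traded falls to 10. At Q = 10 the demand price is (280 - 10)/5 = 54 and the supply price is 26 + 10 = 36.
Deadweight loss = ½ · (54 - 36) · (25 - 10) = ½ · 18 · 15 = 135.

135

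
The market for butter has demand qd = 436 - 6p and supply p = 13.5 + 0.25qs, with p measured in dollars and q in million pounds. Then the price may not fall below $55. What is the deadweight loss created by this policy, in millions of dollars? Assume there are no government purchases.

270

Rearranging supply gives qs = 4p - 54. Without the control the market clears where 436 - 6p = 4p - 54, i.e. p* = 49 and q* = 142.
Since 55 > 49, the floor is binding.
At p = 55: qd = 436 - 6·55 = 106 and qs = 4·55 - 54 = 166.
Quantity traded falls to 106. At q = 106 the demand price is (436 - 106)/6 = 55 and the supply price is (54 + 106)/4 = 40.
Deadweight loss = ½ · (55 - 40) · (142 - 106) = ½ · 15 · 36 = 270.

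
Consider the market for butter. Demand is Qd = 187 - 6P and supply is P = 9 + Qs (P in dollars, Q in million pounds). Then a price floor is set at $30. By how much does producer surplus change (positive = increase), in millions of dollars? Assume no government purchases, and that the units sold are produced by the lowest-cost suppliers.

Rearranging supply gives Qs = P - 9. Equilibrium: 187 - 6P = P - 9, so 196 = 7P and P* = 28, Q* = 19.
The floor of 30 is above the equilibrium price 28, so it binds.
At P = 30: Qd = 187 - 6·30 = 7 and Qs = 30 - 9 = 21.
Producer surplus without the control is ½ · (28 - 9) · 19 = 180.5.
With the floor, 7 units are sold at 30. The supply price at Q = 7 is 16, so PS = ½ · [(30 - 9) + (30 - 16)] · 7 = 122.5.
Change in producer surplus = 122.5 - 180.5 = -58.

-58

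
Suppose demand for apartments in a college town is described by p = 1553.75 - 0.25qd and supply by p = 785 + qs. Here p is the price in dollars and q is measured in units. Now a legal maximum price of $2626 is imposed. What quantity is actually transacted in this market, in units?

615

Rearranging demand gives qd = 6215 - 4p; rearranging supply gives qs = p - 785. Equilibrium: 6215 - 4p = p - 785, so 7000 = 5p and p* = 1400, q* = 615.
The ceiling of 2626 is above the equilibrium price 1400, so it is not binding; the market clears at p* = 1400, q* = 615.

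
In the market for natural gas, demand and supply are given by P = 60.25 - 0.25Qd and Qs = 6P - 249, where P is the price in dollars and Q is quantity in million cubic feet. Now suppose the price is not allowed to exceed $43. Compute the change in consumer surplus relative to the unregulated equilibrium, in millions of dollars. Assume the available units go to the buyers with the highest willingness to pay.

Rearranging demand gives Qd = 241 - 4P. In a free market, 241 - 4P = 6P - 249 gives the equilibrium P* = 49, Q* = 45.
Because the ceiling (43) lies below the market-clearing price, it is binding.
At P = 43: Qd = 241 - 4·43 = 69 and Qs = 6·43 - 249 = 9.
Consumer surplus without the control is ½ · (60.25 - 49) · 45 = 253.125.
With the ceiling, 9 units are sold at 43 (assume they go to the highest-value buyers). The demand price at Q = 9 is 58, so CS = ½ · [(60.25 - 43) + (58 - 43)] · 9 = 145.125.
Change in consumer surplus = 145.125 - 253.125 = -108.

-108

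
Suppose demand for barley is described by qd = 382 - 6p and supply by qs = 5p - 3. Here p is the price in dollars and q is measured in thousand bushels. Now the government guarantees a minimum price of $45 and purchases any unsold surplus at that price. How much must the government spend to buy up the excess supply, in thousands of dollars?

4950

Equilibrium: 382 - 6p = 5p - 3, so 385 = 11p and p* = 35, q* = 172.
Because the floor (45) lies above the market-clearing price, it is binding.
At p = 45: qd = 382 - 6·45 = 112 and qs = 5·45 - 3 = 222.
Surplus = qs - qd = 110.
Government expenditure = surplus × support price = 110 × 45 = 4950.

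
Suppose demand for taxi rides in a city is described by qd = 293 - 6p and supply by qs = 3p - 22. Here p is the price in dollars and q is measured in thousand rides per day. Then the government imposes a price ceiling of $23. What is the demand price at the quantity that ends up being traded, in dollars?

Setting quantity demanded equal to quantity supplied, 293 - 6p = 3p - 22, gives p* = 35 and q* = 83.
The ceiling of 23 is below the equilibrium price 35, so it binds.
At p = 23: qd = 293 - 6·23 = 155 and qs = 3·23 - 22 = 47.
Only 47 units reach the market. On the demand curve, the marginal buyer's willingness to pay at q = 47 is (293 - 47)/6 = 41.

41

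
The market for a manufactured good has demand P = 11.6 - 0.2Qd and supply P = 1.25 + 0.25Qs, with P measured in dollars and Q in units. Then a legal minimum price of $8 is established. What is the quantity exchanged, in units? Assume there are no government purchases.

Rearranging demand gives Qd = 58 - 5P; rearranging supply gives Qs = 4P - 5. Without the control the market clears where 58 - 5P = 4P - 5, i.e. P* = 7 and Q* = 23.
Since 8 > 7, the floor is binding.
At P = 8: Qd = 58 - 5·8 = 18 and Qs = 4·8 - 5 = 27.
The quantity actually transacted is the short side, demand: 18.

18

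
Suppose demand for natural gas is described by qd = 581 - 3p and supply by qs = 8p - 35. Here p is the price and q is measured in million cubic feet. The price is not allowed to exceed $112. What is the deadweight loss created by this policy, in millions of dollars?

Without the control the market clears where 581 - 3p = 8p - 35, i.e. p* = 56 and q* = 413.
The ceiling of 112 is above the equilibrium price 56, so it is not binding; the market clears at p* = 56, q* = 413.
Since the control does not bind, no trades are prevented and deadweight loss is zero.

0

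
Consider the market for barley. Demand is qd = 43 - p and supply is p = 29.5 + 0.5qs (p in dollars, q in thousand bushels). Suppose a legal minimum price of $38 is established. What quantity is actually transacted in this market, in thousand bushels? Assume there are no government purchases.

5

Rearranging supply gives qs = 2p - 59. Equilibrium: 43 - p = 2p - 59, so 102 = 3p and p* = 34, q* = 9.
The floor of 38 is above the equilibrium price 34, so it binds.
At p = 38: qd = 43 - 38 = 5 and qs = 2·38 - 59 = 17.
The quantity actually transacted is the short side, demand: 5.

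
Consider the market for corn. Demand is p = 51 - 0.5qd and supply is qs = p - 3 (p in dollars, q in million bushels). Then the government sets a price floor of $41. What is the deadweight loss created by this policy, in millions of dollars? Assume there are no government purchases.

108

Rearranging demand gives qd = 102 - 2p. In a free market, 102 - 2p = p - 3 gives the equilibrium p* = 35, q* = 32.
Since 41 > 35, the floor is binding.
At p = 41: qd = 102 - 2·41 = 20 and qs = 41 - 3 = 38.
Quantity traded falls to 20. At q = 20 the demand price is (102 - 20)/2 = 41 and the supply price is 3 + 20 = 23.
Deadweight loss = ½ · (41 - 23) · (32 - 20) = ½ · 18 · 12 = 108.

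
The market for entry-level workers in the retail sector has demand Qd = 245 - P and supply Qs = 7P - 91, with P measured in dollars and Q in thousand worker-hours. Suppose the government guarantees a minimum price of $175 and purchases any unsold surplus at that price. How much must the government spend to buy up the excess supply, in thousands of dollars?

Setting quantity demanded equal to quantity supplied, 245 - P = 7P - 91, gives P* = 42 and Q* = 203.
Because the floor (175) lies above the market-clearing price, it is binding.
At P = 175: Qd = 245 - 175 = 70 and Qs = 7·175 - 91 = 1134.
Surplus = Qs - Qd = 1064.
Government expenditure = surplus × support price = 1064 × 175 = 186200.

186200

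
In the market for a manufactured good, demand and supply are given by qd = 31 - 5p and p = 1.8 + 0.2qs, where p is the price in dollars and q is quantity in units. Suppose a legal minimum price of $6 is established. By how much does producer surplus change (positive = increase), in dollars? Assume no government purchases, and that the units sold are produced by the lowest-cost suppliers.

-8

Rearranging supply gives qs = 5p - 9. Setting quantity demanded equal to quantity supplied, 31 - 5p = 5p - 9, gives p* = 4 and q* = 11.
Because the floor (6) lies above the market-clearing price, it is binding.
At p = 6: qd = 31 - 5·6 = 1 and qs = 5·6 - 9 = 21.
Producer surplus without the control is ½ · (4 - 1.8) · 11 = 12.1.
With the floor, 1 units are sold at 6. The supply price at q = 1 is 2, so PS = ½ · [(6 - 1.8) + (6 - 2)] · 1 = 4.1.
Change in producer surplus = 4.1 - 12.1 = -8.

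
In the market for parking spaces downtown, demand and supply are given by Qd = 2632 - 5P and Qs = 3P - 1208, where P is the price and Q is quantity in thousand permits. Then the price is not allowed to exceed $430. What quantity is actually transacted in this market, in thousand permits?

82

Setting quantity demanded equal to quantity supplied, 2632 - 5P = 3P - 1208, gives P* = 480 and Q* = 232.
The ceiling of 430 is below the equilibrium price 480, so it binds.
At P = 430: Qd = 2632 - 5·430 = 482 and Qs = 3·430 - 1208 = 82.
The quantity actually transacted is the short side, supply: 82.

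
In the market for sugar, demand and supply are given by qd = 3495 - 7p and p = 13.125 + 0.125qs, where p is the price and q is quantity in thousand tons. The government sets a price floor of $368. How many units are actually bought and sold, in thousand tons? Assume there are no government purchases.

919

Rearranging supply gives qs = 8p - 105. Setting quantity demanded equal to quantity supplied, 3495 - 7p = 8p - 105, gives p* = 240 and q* = 1815.
The floor of 368 is above the equilibrium price 240, so it binds.
At p = 368: qd = 3495 - 7·368 = 919 and qs = 8·368 - 105 = 2839.
The quantity actually transacted is the short side, demand: 919.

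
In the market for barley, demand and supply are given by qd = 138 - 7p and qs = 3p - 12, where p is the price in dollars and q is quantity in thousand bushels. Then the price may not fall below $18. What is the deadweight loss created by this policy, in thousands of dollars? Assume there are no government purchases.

Setting quantity demanded equal to quantity supplied, 138 - 7p = 3p - 12, gives p* = 15 and q* = 33.
Since 18 > 15, the floor is binding.
At p = 18: qd = 138 - 7·18 = 12 and qs = 3·18 - 12 = 42.
Quantity traded falls to 12. At q = 12 the demand price is (138 - 12)/7 = 18 and the supply price is (12 + 12)/3 = 8.
Deadweight loss = ½ · (18 - 8) · (33 - 12) = ½ · 10 · 21 = 105.

105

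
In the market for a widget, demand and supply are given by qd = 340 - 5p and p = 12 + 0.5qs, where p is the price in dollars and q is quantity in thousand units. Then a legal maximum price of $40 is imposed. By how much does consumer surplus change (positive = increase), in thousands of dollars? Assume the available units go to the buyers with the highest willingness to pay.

614.4

Rearranging supply gives qs = 2p - 24. Setting quantity demanded equal to quantity supplied, 340 - 5p = 2p - 24, gives p* = 52 and q* = 80.
Because the ceiling (40) lies below the market-clearing price, it is binding.
At p = 40: qd = 340 - 5·40 = 140 and qs = 2·40 - 24 = 56.
Consumer surplus without the control is ½ · (68 - 52) · 80 = 640.
With the ceiling, 56 units are sold at 40 (assume they go to the highest-value buyers). The demand price at q = 56 is 56.8, so CS = ½ · [(68 - 40) + (56.8 - 40)] · 56 = 1254.4.
Change in consumer surplus = 1254.4 - 640 = 614.4.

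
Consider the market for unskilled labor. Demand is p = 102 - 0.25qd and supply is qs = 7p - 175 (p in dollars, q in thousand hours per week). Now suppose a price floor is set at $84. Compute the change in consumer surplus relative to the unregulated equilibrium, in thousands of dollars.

-4154

Rearranging demand gives qd = 408 - 4p. Setting quantity demanded equal to quantity supplied, 408 - 4p = 7p - 175, gives p* = 53 and q* = 196.
Because the floor (84) lies above the market-clearing price, it is binding.
At p = 84: qd = 408 - 4·84 = 72 and qs = 7·84 - 175 = 413.
Consumer surplus without the control is ½ · (102 - 53) · 196 = 4802.
With the floor, consumers buy 72 units at 84, so CS = ½ · (102 - 84) · 72 = 648.
Change in consumer surplus = 648 - 4802 = -4154.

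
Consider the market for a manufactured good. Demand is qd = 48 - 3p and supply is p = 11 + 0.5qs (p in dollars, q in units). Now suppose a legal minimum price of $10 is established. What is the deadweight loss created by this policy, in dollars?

Rearranging supply gives qs = 2p - 22. Setting quantity demanded equal to quantity supplied, 48 - 3p = 2p - 22, gives p* = 14 and q* = 6.
The floor of 10 is below the equilibrium price 14, so it is not binding; the market clears at p* = 14, q* = 6.
Since the control does not bind, no trades are prevented and deadweight loss is zero.

0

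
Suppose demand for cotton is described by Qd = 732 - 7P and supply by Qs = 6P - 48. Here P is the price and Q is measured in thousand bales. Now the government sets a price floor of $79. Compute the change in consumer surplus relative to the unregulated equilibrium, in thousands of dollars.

Equilibrium: 732 - 7P = 6P - 48, so 780 = 13P and P* = 60, Q* = 312.
The floor of 79 is above the equilibrium price 60, so it binds.
At P = 79: Qd = 732 - 7·79 = 179 and Qs = 6·79 - 48 = 426.
Consumer surplus without the control is ½ · (732/7 - 60) · 312 = 48672/7.
With the floor, consumers buy 179 units at 79, so CS = ½ · (732/7 - 79) · 179 = 32041/14.
Change in consumer surplus = 32041/14 - 48672/7 = -4664.5.

-4664.5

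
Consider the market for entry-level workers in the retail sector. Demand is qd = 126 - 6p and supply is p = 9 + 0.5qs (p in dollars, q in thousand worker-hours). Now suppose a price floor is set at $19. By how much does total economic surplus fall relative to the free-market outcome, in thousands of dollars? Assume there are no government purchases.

Rearranging supply gives qs = 2p - 18. In a free market, 126 - 6p = 2p - 18 gives the equilibrium p* = 18, q* = 18.
Because the floor (19) lies above the market-clearing price, it is binding.
At p = 19: qd = 126 - 6·19 = 12 and qs = 2·19 - 18 = 20.
Quantity traded falls to 12. At q = 12 the demand price is (126 - 12)/6 = 19 and the supply price is (18 + 12)/2 = 15.
Deadweight loss = ½ · (19 - 15) · (18 - 12) = ½ · 4 · 6 = 12.

12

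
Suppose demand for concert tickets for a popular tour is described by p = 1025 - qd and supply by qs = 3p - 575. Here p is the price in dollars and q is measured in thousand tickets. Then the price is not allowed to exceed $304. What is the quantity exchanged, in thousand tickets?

Rearranging demand gives qd = 1025 - p. Setting quantity demanded equal to quantity supplied, 1025 - p = 3p - 575, gives p* = 400 and q* = 625.
The ceiling of 304 is below the equilibrium price 400, so it binds.
At p = 304: qd = 1025 - 304 = 721 and qs = 3·304 - 575 = 337.
The quantity actually transacted is the short side, supply: 337.

337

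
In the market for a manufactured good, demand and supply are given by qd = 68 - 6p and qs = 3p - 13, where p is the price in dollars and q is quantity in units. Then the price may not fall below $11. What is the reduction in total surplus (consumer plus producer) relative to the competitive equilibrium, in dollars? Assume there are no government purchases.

In a free market, 68 - 6p = 3p - 13 gives the equilibrium p* = 9, q* = 14.
Since 11 > 9, the floor is binding.
At p = 11: qd = 68 - 6·11 = 2 and qs = 3·11 - 13 = 20.
Quantity traded falls to 2. At q = 2 the demand price is (68 - 2)/6 = 11 and the supply price is (13 + 2)/3 = 5.
Deadweight loss = ½ · (11 - 5) · (14 - 2) = ½ · 6 · 12 = 36.

36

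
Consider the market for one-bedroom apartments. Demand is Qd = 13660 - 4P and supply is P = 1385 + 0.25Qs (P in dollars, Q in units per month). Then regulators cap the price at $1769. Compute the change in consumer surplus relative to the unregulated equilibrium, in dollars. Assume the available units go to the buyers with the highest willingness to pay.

172894

Rearranging supply gives Qs = 4P - 5540. In a free market, 13660 - 4P = 4P - 5540 gives the equilibrium P* = 2400, Q* = 4060.
Because the ceiling (1769) lies below the market-clearing price, it is binding.
At P = 1769: Qd = 13660 - 4·1769 = 6584 and Qs = 4·1769 - 5540 = 1536.
Consumer surplus without the control is ½ · (3415 - 2400) · 4060 = 2060450.
With the ceiling, 1536 units are sold at 1769 (assume they go to the highest-value buyers). The demand price at Q = 1536 is 3031, so CS = ½ · [(3415 - 1769) + (3031 - 1769)] · 1536 = 2233344.
Change in consumer surplus = 2233344 - 2060450 = 172894.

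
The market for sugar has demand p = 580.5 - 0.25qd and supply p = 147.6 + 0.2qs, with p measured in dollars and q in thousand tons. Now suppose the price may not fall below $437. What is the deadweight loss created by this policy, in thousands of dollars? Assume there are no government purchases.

33872.4

Rearranging demand gives qd = 2322 - 4p; rearranging supply gives qs = 5p - 738. In a free market, 2322 - 4p = 5p - 738 gives the equilibrium p* = 340, q* = 962.
Since 437 > 340, the floor is binding.
At p = 437: qd = 2322 - 4·437 = 574 and qs = 5·437 - 738 = 1447.
Quantity traded falls to 574. At q = 574 the demand price is (2322 - 574)/4 = 437 and the supply price is (738 + 574)/5 = 262.4.
Deadweight loss = ½ · (437 - 262.4) · (962 - 574) = ½ · 174.6 · 388 = 33872.4.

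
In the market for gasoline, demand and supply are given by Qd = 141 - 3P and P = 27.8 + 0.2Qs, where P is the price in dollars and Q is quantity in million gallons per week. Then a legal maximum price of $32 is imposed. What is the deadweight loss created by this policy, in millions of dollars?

Rearranging supply gives Qs = 5P - 139. In a free market, 141 - 3P = 5P - 139 gives the equilibrium P* = 35, Q* = 36.
Since 32 < 35, the ceiling is binding.
At P = 32: Qd = 141 - 3·32 = 45 and Qs = 5·32 - 139 = 21.
Quantity traded falls to 21. At Q = 21 the demand price is (141 - 21)/3 = 40 and the supply price is (139 + 21)/5 = 32.
Deadweight loss = ½ · (40 - 32) · (36 - 21) = ½ · 8 · 15 = 60.

60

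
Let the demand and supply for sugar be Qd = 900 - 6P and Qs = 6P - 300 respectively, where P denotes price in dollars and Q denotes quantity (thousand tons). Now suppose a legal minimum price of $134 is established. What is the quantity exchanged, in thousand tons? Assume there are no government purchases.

96

Setting quantity demanded equal to quantity supplied, 900 - 6P = 6P - 300, gives P* = 100 and Q* = 300.
The floor of 134 is above the equilibrium price 100, so it binds.
At P = 134: Qd = 900 - 6·134 = 96 and Qs = 6·134 - 300 = 504.
The quantity actually transacted is the short side, demand: 96.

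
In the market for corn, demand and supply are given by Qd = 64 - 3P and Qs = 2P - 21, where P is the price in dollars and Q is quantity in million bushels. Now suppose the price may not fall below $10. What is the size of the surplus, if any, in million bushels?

In a free market, 64 - 3P = 2P - 21 gives the equilibrium P* = 17, Q* = 13.
Since 10 is below P* = 17, the floor does not bind and the free-market outcome prevails.
Since the control does not bind, there is no surplus.

0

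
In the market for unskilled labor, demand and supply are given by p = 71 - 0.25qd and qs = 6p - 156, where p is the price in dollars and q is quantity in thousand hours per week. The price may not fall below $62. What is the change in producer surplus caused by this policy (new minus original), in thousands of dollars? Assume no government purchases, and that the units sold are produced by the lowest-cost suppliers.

Rearranging demand gives qd = 284 - 4p. Without the control the market clears where 284 - 4p = 6p - 156, i.e. p* = 44 and q* = 108.
Because the floor (62) lies above the market-clearing price, it is binding.
At p = 62: qd = 284 - 4·62 = 36 and qs = 6·62 - 156 = 216.
Producer surplus without the control is ½ · (44 - 26) · 108 = 972.
With the floor, 36 units are sold at 62. The supply price at q = 36 is 32, so PS = ½ · [(62 - 26) + (62 - 32)] · 36 = 1188.
Change in producer surplus = 1188 - 972 = 216.

216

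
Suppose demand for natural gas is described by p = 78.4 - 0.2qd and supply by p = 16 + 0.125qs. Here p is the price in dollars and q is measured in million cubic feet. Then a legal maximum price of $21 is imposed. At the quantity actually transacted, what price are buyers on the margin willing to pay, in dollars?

70.4

Rearranging demand gives qd = 392 - 5p; rearranging supply gives qs = 8p - 128. In a free market, 392 - 5p = 8p - 128 gives the equilibrium p* = 40, q* = 192.
The ceiling of 21 is below the equilibrium price 40, so it binds.
At p = 21: qd = 392 - 5·21 = 287 and qs = 8·21 - 128 = 40.
Only 40 units reach the market. On the demand curve, the marginal buyer's willingness to pay at q = 40 is (392 - 40)/5 = 70.4.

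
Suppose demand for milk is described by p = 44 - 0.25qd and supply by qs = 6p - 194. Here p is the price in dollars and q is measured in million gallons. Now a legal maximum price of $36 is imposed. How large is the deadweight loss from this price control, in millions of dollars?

7.5

Rearranging demand gives qd = 176 - 4p. Setting quantity demanded equal to quantity supplied, 176 - 4p = 6p - 194, gives p* = 37 and q* = 28.
Because the ceiling (36) lies below the market-clearing price, it is binding.
At p = 36: qd = 176 - 4·36 = 32 and qs = 6·36 - 194 = 22.
Quantity traded falls to 22. At q = 22 the demand price is (176 - 22)/4 = 38.5 and the supply price is (194 + 22)/6 = 36.
Deadweight loss = ½ · (38.5 - 36) · (28 - 22) = ½ · 2.5 · 6 = 7.5.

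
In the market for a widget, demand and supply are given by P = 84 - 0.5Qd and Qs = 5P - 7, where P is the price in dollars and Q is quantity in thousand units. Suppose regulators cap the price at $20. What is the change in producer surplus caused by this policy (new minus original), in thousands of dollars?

-527.5

Rearranging demand gives Qd = 168 - 2P. In a free market, 168 - 2P = 5P - 7 gives the equilibrium P* = 25, Q* = 118.
Since 20 < 25, the ceiling is binding.
At P = 20: Qd = 168 - 2·20 = 128 and Qs = 5·20 - 7 = 93.
Producer surplus without the control is ½ · (25 - 1.4) · 118 = 1392.4.
With the ceiling, producers sell 93 units at 20, so PS = ½ · (20 - 1.4) · 93 = 864.9.
Change in producer surplus = 864.9 - 1392.4 = -527.5.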